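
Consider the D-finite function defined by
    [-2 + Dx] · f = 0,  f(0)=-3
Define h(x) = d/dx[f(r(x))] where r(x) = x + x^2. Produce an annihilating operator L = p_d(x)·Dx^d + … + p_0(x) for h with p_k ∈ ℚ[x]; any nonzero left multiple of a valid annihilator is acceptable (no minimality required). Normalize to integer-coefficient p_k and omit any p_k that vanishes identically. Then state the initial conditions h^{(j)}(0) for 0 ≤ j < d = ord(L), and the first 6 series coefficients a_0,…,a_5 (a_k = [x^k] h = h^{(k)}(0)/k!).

f: a_k = -3, -6, -6, -4, -2, -4/5, …
Change of var in L_f (x↦r) gives L₀.
Derive L from L₀ (diff closure).
L = (4 + 8·x + 8·x^2) + (-1 - 2·x)·Dx  (order 1).
h: a_k = -6, -24, -48, -80, -104, -608/5, …
ICs: h(0) = -6.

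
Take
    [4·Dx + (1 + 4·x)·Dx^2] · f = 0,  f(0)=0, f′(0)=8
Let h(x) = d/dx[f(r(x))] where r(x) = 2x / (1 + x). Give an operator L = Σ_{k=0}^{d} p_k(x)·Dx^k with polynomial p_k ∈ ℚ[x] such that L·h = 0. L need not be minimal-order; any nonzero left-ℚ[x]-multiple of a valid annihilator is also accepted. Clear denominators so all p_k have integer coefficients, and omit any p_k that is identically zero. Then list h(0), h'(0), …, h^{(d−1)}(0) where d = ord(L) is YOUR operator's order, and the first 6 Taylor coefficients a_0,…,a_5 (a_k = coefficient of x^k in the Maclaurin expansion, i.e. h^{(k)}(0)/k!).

L = (10 + 18·x) + (1 + 10·x + 9·x^2)·Dx  (order 1).
h: a_k = 16, -160, 1456, -13120, 118096, -1062880, …
ICs: h(0) = 16.

f: a_k = 0, 8, -16, 128/3, -128, 2048/5, …
L₀ from L_f via x↦r, Dx↦r'^{-1}Dx.
Differentiate: ansatz ord ≤ ord L₀ ⇒ L.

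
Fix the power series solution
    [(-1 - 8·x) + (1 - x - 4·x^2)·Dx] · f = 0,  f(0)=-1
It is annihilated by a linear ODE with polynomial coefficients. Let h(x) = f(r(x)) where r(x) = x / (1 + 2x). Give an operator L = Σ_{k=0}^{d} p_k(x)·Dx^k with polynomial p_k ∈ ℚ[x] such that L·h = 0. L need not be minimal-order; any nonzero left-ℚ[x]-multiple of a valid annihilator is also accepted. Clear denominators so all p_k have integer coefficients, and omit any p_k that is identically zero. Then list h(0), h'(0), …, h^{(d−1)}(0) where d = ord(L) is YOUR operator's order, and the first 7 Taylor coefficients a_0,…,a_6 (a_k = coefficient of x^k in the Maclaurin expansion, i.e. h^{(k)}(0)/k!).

f: a_k = -1, -1, -5, -9, -29, -65, -181, …
L₀ from L_f via x↦r, Dx↦r'^{-1}Dx.
L = (1 + 10·x) + (-1 - 5·x - 4·x^2 + 4·x^3)·Dx  (order 1).
h: a_k = -1, -1, -3, 7, -27, 95, -339, …
ICs: h(0) = -1.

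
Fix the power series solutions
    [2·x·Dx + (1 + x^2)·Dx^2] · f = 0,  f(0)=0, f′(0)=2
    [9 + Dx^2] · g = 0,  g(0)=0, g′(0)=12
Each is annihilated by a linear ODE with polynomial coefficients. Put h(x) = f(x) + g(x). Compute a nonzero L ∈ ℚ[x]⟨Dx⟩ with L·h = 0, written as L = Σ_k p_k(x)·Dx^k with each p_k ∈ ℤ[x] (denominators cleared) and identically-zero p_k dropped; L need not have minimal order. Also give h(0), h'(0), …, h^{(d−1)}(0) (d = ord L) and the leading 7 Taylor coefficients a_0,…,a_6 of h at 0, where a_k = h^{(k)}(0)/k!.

L = (-54·x + 540·x^3 + 162·x^5)·Dx + (63 + 279·x^2 + 297·x^4 + 81·x^6)·Dx^2 + (-6·x + 60·x^3 + 18·x^5)·Dx^3 + (7 + 31·x^2 + 33·x^4 + 9·x^6)·Dx^4  (order 4).
h: a_k = 0, 14, 0, -56/3, 0, 17/2, 0, …
ICs: h(0) = 0, h′(0) = 14, h′′(0) = 0, h′′′(0) = -112.

f: a_k = 0, 2, 0, -2/3, 0, 2/5, 0, …
g: a_k = 0, 12, 0, -18, 0, 81/10, 0, …
h₀=f+g: left-lcm gives L₀, ord ≤ 4.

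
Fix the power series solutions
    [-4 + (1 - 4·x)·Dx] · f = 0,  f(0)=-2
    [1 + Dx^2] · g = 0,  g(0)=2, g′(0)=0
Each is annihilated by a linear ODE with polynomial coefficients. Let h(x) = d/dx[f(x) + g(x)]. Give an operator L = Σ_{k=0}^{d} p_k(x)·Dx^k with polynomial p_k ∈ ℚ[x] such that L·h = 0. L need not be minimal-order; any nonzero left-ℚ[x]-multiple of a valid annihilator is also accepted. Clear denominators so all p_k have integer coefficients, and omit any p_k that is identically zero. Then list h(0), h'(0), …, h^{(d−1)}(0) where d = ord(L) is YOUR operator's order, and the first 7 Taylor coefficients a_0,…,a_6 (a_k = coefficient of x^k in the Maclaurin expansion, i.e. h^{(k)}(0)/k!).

f: a_k = -2, -8, -32, -128, -512, -2048, -8192, …
g: a_k = 2, 0, -1, 0, 1/12, 0, -1/360, …
f+g: L₀ = lclm(L_f,L_g), ord ≤ 1+2.
Derive L from L₀ (diff closure).
L = (1544 - 64·x + 128·x^2) + (-97 + 396·x - 48·x^2 + 64·x^3)·Dx + (1544 - 64·x + 128·x^2)·Dx^2 + (-97 + 396·x - 48·x^2 + 64·x^3)·Dx^3  (order 3).
h: a_k = -8, -66, -384, -6143/3, -10240, -2949121/60, -229376, …
ICs: h(0) = -8, h′(0) = -66, h′′(0) = -768.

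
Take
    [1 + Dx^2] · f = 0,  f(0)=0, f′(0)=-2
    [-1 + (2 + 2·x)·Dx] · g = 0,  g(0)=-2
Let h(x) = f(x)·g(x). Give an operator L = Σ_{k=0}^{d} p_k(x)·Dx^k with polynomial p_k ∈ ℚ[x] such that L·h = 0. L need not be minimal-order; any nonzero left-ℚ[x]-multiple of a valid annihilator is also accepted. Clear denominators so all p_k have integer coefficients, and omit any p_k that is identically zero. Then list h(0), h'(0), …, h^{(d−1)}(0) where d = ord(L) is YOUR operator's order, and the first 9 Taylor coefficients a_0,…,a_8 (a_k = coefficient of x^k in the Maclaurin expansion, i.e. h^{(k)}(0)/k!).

f: a_k = 0, -2, 0, 1/3, 0, -1/60, 0, 1/2520, 0, …
g: a_k = -2, -1, 1/4, -1/8, 5/64, -7/128, 21/512, -33/1024, 429/16384, …
L₀ := L_f ⊗_s L_g (sym. prod.), ord ≤ 2.
L = (7 + 8·x + 4·x^2) + (-4 - 4·x)·Dx + (4 + 8·x + 4·x^2)·Dx^2  (order 2).
h: a_k = 0, 4, 2, -7/6, -1/12, -19/480, 27/320, -983/16128, 7727/161280, …
ICs: h(0) = 0, h′(0) = 4.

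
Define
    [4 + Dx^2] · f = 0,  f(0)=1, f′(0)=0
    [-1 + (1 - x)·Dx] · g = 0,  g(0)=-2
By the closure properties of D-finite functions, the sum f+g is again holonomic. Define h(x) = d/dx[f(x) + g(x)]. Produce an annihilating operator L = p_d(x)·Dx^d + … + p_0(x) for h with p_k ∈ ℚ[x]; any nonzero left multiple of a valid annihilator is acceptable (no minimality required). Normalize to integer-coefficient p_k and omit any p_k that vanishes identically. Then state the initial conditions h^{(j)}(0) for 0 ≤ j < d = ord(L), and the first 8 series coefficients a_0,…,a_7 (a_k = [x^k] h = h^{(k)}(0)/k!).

f: a_k = 1, 0, -2, 0, 2/3, 0, -4/45, 0, …
g: a_k = -2, -2, -2, -2, -2, -2, -2, -2, …
h₀=f+g: left-lcm gives L₀, ord ≤ 3.
Derive L from L₀ (diff closure).
L = (64 - 32·x + 16·x^2) + (-20 + 36·x - 24·x^2 + 8·x^3)·Dx + (16 - 8·x + 4·x^2)·Dx^2 + (-5 + 9·x - 6·x^2 + 2·x^3)·Dx^3  (order 3).
h: a_k = -2, -8, -6, -16/3, -10, -188/15, -14, -5024/315, …
ICs: h(0) = -2, h′(0) = -8, h′′(0) = -12.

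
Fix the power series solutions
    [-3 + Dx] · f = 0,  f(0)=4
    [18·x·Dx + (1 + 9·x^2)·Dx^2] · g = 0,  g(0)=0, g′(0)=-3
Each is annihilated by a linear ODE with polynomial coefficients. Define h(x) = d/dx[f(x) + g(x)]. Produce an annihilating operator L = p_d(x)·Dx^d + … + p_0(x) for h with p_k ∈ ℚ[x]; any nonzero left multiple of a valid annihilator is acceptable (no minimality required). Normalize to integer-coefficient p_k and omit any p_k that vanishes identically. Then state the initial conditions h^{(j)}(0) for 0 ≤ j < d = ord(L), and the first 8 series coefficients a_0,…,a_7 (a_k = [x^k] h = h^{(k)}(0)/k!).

f: a_k = 4, 12, 18, 18, 27/2, 81/10, 81/20, 243/140, …
g: a_k = 0, -3, 0, 9, 0, -243/5, 0, 2187/7, …
Sum ⇒ L₀ = lclm(L_f,L_g) in ℚ(x)⟨Dx⟩.
Differentiate: ansatz ord ≤ ord L₀ ⇒ L.
L = (18 - 108·x - 162·x^2) + (-9 + 27·x + 27·x^2 - 81·x^3)·Dx + (1 + 3·x + 9·x^2 + 27·x^3)·Dx^2  (order 2).
h: a_k = 9, 36, 81, 54, -405/2, 243/10, 43983/20, 729/140, …
ICs: h(0) = 9, h′(0) = 36.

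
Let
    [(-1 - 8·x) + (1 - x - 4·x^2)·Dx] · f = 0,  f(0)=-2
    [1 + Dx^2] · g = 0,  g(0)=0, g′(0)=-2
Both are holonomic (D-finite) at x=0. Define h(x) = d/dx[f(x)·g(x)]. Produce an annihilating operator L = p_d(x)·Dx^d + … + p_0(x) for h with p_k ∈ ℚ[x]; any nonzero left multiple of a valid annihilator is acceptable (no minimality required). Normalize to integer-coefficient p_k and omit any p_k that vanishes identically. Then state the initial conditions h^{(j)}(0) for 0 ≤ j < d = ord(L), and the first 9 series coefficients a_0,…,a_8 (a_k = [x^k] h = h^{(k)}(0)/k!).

f: a_k = -2, -2, -10, -18, -58, -130, -362, -882, -2330, …
g: a_k = 0, -2, 0, 1/3, 0, -1/60, 0, 1/2520, 0, …
h₀=f·g: eliminate ⇒ L₀, order ≤ 1·2.
h=h₀': d/dx-closure on L₀ ⇒ L.
L = (159 - 2·x - 7·x^2 + 8·x^3 + 16·x^4) + (22 + 178·x + 24·x^2 + 64·x^3)·Dx + (-7 + 6·x + 25·x^2 + 8·x^3 + 16·x^4)·Dx^2  (order 2).
h: a_k = 4, 8, 58, 424/3, 1127/2, 7621/5, 888089/180, 4336834/315, 411895657/10080, …
ICs: h(0) = 4, h′(0) = 8.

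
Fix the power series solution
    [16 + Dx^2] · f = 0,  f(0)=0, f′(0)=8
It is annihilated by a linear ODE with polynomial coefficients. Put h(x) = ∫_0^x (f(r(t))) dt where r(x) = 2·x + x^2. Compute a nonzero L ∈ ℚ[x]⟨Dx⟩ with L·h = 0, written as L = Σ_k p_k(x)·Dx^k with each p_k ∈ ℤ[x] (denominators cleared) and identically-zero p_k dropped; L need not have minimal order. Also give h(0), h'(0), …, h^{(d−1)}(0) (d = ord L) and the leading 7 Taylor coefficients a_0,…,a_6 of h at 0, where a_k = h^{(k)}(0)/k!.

L = (64 + 192·x + 192·x^2 + 64·x^3)·Dx - Dx^2 + (1 + x)·Dx^3  (order 3).
h: a_k = 0, 0, 8, 8/3, -128/3, -256/5, 3136/45, …
ICs: h(0) = 0, h′(0) = 0, h′′(0) = 16.

f: a_k = 0, 8, 0, -64/3, 0, 256/15, 0, …
Substitute x→r, Dx→(1/r')Dx; clear ⇒ L₀.
h=∫₀ˣh₀: take L = L₀·Dx.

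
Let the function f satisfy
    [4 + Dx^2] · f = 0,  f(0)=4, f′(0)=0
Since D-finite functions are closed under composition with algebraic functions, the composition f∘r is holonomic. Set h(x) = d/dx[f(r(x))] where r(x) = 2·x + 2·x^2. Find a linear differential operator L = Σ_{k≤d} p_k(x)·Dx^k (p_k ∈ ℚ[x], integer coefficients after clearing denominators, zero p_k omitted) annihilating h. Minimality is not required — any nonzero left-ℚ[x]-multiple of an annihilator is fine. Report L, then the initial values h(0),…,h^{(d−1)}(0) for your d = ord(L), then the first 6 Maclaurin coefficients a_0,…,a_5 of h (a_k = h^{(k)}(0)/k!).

L = (28 + 128·x + 384·x^2 + 512·x^3 + 256·x^4) + (-6 - 12·x)·Dx + (1 + 4·x + 4·x^2)·Dx^2  (order 2).
h: a_k = 0, -64, -192, 128/3, 2560/3, 20992/15, …
ICs: h(0) = 0, h′(0) = -64.

f: a_k = 4, 0, -8, 0, 8/3, 0, …
Substitute x→r, Dx→(1/r')Dx; clear ⇒ L₀.
Differentiate: ansatz ord ≤ ord L₀ ⇒ L.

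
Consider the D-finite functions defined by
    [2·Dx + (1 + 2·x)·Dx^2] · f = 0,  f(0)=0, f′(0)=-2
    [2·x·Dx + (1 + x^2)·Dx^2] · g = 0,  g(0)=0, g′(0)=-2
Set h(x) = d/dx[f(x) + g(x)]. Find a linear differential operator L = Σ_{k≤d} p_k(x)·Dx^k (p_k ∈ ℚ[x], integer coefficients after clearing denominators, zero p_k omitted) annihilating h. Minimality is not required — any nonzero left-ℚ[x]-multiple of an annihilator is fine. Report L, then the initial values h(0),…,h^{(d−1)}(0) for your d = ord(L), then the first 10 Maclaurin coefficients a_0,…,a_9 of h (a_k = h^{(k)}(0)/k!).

L = (-2 - 12·x + 6·x^2 + 4·x^3) + (-5 - 4·x - 9·x^2 + 12·x^3 + 8·x^4)·Dx + (-1 - x + 2·x^2 + x^3 + 3·x^4 + 2·x^5)·Dx^2  (order 2).
h: a_k = -4, 4, -6, 16, -34, 64, -126, 256, -514, 1024, …
ICs: h(0) = -4, h′(0) = 4.

f: a_k = 0, -2, 2, -8/3, 4, -32/5, 32/3, -128/7, 32, -512/9, …
g: a_k = 0, -2, 0, 2/3, 0, -2/5, 0, 2/7, 0, -2/9, …
Sum ⇒ L₀ = lclm(L_f,L_g) in ℚ(x)⟨Dx⟩.
Derive L from L₀ (diff closure).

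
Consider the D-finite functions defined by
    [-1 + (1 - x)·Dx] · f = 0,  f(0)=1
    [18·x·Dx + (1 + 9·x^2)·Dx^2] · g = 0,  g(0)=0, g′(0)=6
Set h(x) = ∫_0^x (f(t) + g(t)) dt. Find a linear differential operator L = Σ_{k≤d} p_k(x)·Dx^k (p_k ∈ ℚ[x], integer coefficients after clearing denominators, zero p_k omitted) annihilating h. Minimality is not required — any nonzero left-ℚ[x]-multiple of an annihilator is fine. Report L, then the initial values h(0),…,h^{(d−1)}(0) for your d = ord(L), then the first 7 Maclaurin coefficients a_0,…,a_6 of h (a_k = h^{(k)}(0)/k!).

L = (-18 + 72·x + 486·x^2)·Dx^2 + (12 - 18·x - 180·x^2 + 486·x^3)·Dx^3 + (-1 - 8·x - 72·x^3 + 81·x^4)·Dx^4  (order 4).
h: a_k = 0, 1, 7/2, 1/3, -17/4, 1/5, 491/30, …
ICs: h(0) = 0, h′(0) = 1, h′′(0) = 7, h′′′(0) = 2.

f: a_k = 1, 1, 1, 1, 1, 1, 1, …
g: a_k = 0, 6, 0, -18, 0, 486/5, 0, …
L₀ := lclm(L_f,L_g); ord L₀ ≤ 1+2.
∫: right-multiply L₀ by Dx.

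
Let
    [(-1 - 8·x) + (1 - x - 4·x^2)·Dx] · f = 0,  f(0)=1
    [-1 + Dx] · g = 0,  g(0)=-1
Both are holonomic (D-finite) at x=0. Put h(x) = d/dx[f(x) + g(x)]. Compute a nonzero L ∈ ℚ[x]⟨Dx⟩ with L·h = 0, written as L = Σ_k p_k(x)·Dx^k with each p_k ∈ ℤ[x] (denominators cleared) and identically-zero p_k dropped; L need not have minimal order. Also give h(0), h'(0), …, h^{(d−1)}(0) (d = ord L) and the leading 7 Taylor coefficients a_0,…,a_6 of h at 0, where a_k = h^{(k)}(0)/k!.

f: a_k = 1, 1, 5, 9, 29, 65, 181, …
g: a_k = -1, -1, -1/2, -1/6, -1/24, -1/120, -1/720, …
Weyl lclm of L_f,L_g ⇒ L₀ (ord ≤ 2).
Derive L from L₀ (diff closure).
L = (44 + 466·x + 544·x^2 + 1728·x^3 + 384·x^4) + (-53 - 474·x - 599·x^2 - 1584·x^3 + 80·x^4 + 128·x^5)·Dx + (9 + 8·x + 55·x^2 - 144·x^3 - 464·x^4 - 128·x^5)·Dx^2  (order 2).
h: a_k = 0, 9, 53/2, 695/6, 7799/24, 130319/120, 2222639/720, …
ICs: h(0) = 0, h′(0) = 9.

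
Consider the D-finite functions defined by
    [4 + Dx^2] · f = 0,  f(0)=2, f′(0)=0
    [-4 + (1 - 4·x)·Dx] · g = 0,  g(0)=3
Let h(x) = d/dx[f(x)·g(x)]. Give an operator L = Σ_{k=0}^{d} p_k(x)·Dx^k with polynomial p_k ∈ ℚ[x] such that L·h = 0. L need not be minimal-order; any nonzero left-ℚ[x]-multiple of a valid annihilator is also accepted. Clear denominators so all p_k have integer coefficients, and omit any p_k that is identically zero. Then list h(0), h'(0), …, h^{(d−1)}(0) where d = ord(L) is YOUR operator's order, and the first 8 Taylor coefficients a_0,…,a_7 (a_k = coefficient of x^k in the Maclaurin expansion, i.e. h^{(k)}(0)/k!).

L = (-28 - 32·x + 64·x^2) + (-8 + 32·x)·Dx + (1 - 8·x + 16·x^2)·Dx^2  (order 2).
h: a_k = 24, 168, 1008, 5392, 26960, 647024/5, 9058336/15, 289866784/105, …
ICs: h(0) = 24, h′(0) = 168.

f: a_k = 2, 0, -4, 0, 4/3, 0, -8/45, 0, …
g: a_k = 3, 12, 48, 192, 768, 3072, 12288, 49152, …
f·g: L₀ = L_f ⊗_s L_g, ord ≤ 2·1.
h=h₀': d/dx-closure on L₀ ⇒ L.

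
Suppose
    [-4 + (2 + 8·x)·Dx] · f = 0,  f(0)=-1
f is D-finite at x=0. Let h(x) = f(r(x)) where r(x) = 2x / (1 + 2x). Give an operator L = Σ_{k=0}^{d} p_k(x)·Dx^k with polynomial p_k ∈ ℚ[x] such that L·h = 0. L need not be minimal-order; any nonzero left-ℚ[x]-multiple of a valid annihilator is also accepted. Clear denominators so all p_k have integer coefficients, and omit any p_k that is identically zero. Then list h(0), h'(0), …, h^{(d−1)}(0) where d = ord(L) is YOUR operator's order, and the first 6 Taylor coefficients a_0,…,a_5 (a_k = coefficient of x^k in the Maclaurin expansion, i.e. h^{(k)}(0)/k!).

f: a_k = -1, -2, 2, -4, 10, -28, …
h₀=f(r): pull back L_f along r ⇒ L₀.
L = -4 + (1 + 12·x + 20·x^2)·Dx  (order 1).
h: a_k = -1, -4, 16, -80, 480, -3264, …
ICs: h(0) = -1.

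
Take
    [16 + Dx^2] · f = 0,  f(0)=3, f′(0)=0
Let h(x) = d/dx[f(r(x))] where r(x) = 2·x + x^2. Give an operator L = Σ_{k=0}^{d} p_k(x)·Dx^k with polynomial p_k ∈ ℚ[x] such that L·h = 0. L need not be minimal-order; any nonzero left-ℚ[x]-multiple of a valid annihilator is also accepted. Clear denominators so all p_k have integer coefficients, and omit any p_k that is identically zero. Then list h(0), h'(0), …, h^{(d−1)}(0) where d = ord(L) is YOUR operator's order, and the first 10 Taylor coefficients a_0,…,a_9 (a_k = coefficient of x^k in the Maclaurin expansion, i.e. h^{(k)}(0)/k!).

f: a_k = 3, 0, -24, 0, 32, 0, -256/15, 0, 512/105, 0, …
Substitute x→r, Dx→(1/r')Dx; clear ⇒ L₀.
Derive L from L₀ (diff closure).
L = (67 + 256·x + 384·x^2 + 256·x^3 + 64·x^4) + (-3 - 3·x)·Dx + (1 + 2·x + x^2)·Dx^2  (order 2).
h: a_k = 0, -192, -288, 1952, 5120, -9728/5, -105728/5, -2365184/105, 712704/35, 64509952/945, …
ICs: h(0) = 0, h′(0) = -192.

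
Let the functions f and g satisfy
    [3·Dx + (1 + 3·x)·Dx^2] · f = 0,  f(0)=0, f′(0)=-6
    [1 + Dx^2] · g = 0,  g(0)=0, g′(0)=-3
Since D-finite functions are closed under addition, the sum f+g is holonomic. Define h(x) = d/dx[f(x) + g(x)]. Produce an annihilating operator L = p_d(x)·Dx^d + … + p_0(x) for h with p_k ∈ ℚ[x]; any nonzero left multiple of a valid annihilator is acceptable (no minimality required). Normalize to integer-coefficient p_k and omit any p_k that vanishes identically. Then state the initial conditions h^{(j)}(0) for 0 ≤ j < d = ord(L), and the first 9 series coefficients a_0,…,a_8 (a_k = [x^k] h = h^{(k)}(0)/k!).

f: a_k = 0, -6, 9, -18, 81/2, -486/5, 243, -4374/7, 6561/4, …
g: a_k = 0, -3, 0, 1/2, 0, -1/40, 0, 1/1680, 0, …
h₀=f+g: left-lcm gives L₀, ord ≤ 4.
h₀' ⇒ L via d/dx closure of L₀.
L = (165 + 18·x + 27·x^2) + (19 + 63·x + 27·x^2 + 27·x^3)·Dx + (165 + 18·x + 27·x^2)·Dx^2 + (19 + 63·x + 27·x^2 + 27·x^3)·Dx^3  (order 3).
h: a_k = -9, 18, -105/2, 162, -3889/8, 1458, -1049759/240, 13122, -529079041/13440, …
ICs: h(0) = -9, h′(0) = 18, h′′(0) = -105.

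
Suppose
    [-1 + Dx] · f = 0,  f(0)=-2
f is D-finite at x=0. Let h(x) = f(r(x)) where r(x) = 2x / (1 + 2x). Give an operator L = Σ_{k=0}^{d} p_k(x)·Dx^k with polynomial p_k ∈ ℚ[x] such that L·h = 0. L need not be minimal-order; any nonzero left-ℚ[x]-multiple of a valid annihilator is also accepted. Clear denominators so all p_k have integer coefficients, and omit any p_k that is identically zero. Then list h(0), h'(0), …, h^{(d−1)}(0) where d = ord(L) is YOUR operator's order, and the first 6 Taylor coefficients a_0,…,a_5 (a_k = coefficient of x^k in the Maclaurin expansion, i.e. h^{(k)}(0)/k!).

f: a_k = -2, -2, -1, -1/3, -1/12, -1/60, …
L₀ from L_f via x↦r, Dx↦r'^{-1}Dx.
L = -2 + (1 + 4·x + 4·x^2)·Dx  (order 1).
h: a_k = -2, -4, 4, -8/3, -4/3, 152/15, …
ICs: h(0) = -2.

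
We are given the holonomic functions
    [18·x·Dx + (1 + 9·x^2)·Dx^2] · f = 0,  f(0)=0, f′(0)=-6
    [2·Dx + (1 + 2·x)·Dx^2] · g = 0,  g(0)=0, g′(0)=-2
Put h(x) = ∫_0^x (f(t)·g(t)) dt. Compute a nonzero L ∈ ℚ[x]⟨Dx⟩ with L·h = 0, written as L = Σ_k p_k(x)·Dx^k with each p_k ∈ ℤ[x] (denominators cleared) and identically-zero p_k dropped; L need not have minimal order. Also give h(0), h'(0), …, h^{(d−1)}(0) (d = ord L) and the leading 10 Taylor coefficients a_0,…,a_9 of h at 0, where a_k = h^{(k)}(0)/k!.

L = (792 + 3024·x + 22680·x^2 + 102384·x^3 + 174960·x^4 + 151632·x^5 + 104976·x^7)·Dx^2 + (332 + 4752·x + 28908·x^2 + 127008·x^3 + 351216·x^4 + 542376·x^5 + 408240·x^6 + 157464·x^7 + 367416·x^8)·Dx^3 + (44 + 916·x + 6696·x^2 + 27252·x^3 + 85860·x^4 + 193428·x^5 + 279936·x^6 + 224532·x^7 + 157464·x^8 + 209952·x^9)·Dx^4 + (10 + 76·x + 418·x^2 + 1728·x^3 + 5391·x^4 + 12960·x^5 + 24948·x^6 + 34992·x^7 + 29889·x^8 + 26244·x^9 + 26244·x^10)·Dx^5  (order 5).
h: a_k = 0, 0, 0, 4, -3, -4, 2, 132/5, -233/10, -332/3, …
ICs: h(0) = 0, h′(0) = 0, h′′(0) = 0, h′′′(0) = 24, h′′′′(0) = -72.

f: a_k = 0, -6, 0, 18, 0, -486/5, 0, 4374/7, 0, -4374, …
g: a_k = 0, -2, 2, -8/3, 4, -32/5, 32/3, -128/7, 32, -512/9, …
Sym-product of L_f,L_g gives L₀ (≤ ord 4).
∫: right-multiply L₀ by Dx.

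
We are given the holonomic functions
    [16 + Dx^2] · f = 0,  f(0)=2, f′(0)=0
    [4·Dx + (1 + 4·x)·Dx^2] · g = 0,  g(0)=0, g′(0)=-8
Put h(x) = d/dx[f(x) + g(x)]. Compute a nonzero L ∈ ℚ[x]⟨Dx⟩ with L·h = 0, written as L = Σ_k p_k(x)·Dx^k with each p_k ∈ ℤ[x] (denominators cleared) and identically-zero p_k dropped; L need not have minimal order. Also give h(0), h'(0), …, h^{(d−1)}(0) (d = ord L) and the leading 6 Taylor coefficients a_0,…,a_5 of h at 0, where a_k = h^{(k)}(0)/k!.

L = (448 + 512·x + 1024·x^2) + (48 + 320·x + 768·x^2 + 1024·x^3)·Dx + (28 + 32·x + 64·x^2)·Dx^2 + (3 + 20·x + 48·x^2 + 64·x^3)·Dx^3  (order 3).
h: a_k = -8, 0, -128, 1792/3, -2048, 121856/15, …
ICs: h(0) = -8, h′(0) = 0, h′′(0) = -256.

f: a_k = 2, 0, -16, 0, 64/3, 0, …
g: a_k = 0, -8, 16, -128/3, 128, -2048/5, …
h₀=f+g: left-lcm gives L₀, ord ≤ 4.
Differentiate: ansatz ord ≤ ord L₀ ⇒ L.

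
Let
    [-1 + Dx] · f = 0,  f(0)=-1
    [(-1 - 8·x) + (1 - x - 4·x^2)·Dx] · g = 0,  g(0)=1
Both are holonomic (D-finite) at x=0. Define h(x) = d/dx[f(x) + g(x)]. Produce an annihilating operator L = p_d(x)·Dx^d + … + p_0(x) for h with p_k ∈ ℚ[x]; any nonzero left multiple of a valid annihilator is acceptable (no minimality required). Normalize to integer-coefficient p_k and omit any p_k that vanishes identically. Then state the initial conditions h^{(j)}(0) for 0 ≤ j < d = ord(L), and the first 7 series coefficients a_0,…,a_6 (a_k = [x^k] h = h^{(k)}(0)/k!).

L = (44 + 466·x + 544·x^2 + 1728·x^3 + 384·x^4) + (-53 - 474·x - 599·x^2 - 1584·x^3 + 80·x^4 + 128·x^5)·Dx + (9 + 8·x + 55·x^2 - 144·x^3 - 464·x^4 - 128·x^5)·Dx^2  (order 2).
h: a_k = 0, 9, 53/2, 695/6, 7799/24, 130319/120, 2222639/720, …
ICs: h(0) = 0, h′(0) = 9.

f: a_k = -1, -1, -1/2, -1/6, -1/24, -1/120, -1/720, …
g: a_k = 1, 1, 5, 9, 29, 65, 181, …
Sum ⇒ L₀ = lclm(L_f,L_g) in ℚ(x)⟨Dx⟩.
Differentiate: ansatz ord ≤ ord L₀ ⇒ L.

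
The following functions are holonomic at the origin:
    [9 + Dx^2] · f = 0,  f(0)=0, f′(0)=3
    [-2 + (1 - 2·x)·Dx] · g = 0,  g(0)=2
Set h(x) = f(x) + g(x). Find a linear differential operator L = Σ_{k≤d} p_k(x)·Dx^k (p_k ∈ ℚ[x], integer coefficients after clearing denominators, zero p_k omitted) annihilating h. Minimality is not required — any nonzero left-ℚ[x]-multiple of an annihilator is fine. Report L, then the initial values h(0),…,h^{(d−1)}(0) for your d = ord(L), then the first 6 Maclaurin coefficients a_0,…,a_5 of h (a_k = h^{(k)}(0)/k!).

f: a_k = 0, 3, 0, -9/2, 0, 81/40, …
g: a_k = 2, 4, 8, 16, 32, 64, …
L₀ := lclm(L_f,L_g); ord L₀ ≤ 2+1.
L = (-594 + 648·x - 648·x^2) + (153 - 630·x + 972·x^2 - 648·x^3)·Dx + (-66 + 72·x - 72·x^2)·Dx^2 + (17 - 70·x + 108·x^2 - 72·x^3)·Dx^3  (order 3).
h: a_k = 2, 7, 8, 23/2, 32, 2641/40, …
ICs: h(0) = 2, h′(0) = 7, h′′(0) = 16.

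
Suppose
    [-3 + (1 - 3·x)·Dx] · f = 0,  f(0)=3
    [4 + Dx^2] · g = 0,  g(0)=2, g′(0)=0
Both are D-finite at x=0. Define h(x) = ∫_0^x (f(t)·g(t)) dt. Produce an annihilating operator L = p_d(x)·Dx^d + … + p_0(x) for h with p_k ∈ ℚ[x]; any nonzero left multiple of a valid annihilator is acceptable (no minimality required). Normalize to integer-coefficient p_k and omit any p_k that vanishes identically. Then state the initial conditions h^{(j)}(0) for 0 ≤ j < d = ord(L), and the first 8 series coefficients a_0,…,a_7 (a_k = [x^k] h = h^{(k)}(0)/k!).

L = (-4 + 12·x)·Dx + 6·Dx^2 + (-1 + 3·x)·Dx^3  (order 3).
h: a_k = 0, 6, 9, 14, 63/2, 382/5, 191, 7366/15, …
ICs: h(0) = 0, h′(0) = 6, h′′(0) = 18.

f: a_k = 3, 9, 27, 81, 243, 729, 2187, 6561, …
g: a_k = 2, 0, -4, 0, 4/3, 0, -8/45, 0, …
h₀=f·g: eliminate ⇒ L₀, order ≤ 1·2.
Integrate: L := L₀·Dx.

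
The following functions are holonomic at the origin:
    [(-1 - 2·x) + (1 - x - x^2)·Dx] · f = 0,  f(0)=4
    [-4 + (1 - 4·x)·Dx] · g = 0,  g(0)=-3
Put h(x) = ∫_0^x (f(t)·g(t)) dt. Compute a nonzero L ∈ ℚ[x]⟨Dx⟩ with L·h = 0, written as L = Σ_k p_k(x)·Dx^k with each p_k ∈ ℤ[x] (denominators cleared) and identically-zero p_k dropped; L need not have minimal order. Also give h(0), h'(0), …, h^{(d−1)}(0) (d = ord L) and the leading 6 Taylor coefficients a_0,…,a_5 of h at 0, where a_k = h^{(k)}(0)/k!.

L = (-5 + 6·x + 12·x^2)·Dx + (1 - 5·x + 3·x^2 + 4·x^3)·Dx^2  (order 2).
h: a_k = 0, -12, -30, -88, -273, -4428/5, …
ICs: h(0) = 0, h′(0) = -12.

f: a_k = 4, 4, 8, 12, 20, 32, …
g: a_k = -3, -12, -48, -192, -768, -3072, …
Sym-product of L_f,L_g gives L₀ (≤ ord 1).
h=∫h₀ ⇒ L = L₀·Dx.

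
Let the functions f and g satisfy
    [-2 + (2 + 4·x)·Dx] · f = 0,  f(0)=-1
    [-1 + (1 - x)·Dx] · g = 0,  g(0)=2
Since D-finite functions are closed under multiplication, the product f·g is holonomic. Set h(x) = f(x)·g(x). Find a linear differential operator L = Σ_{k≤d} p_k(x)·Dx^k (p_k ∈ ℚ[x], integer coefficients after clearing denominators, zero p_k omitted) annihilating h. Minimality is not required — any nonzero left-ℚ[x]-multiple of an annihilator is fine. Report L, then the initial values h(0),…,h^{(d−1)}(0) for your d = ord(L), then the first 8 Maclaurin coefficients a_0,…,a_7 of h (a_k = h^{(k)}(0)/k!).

f: a_k = -1, -1, 1/2, -1/2, 5/8, -7/8, 21/16, -33/16, …
g: a_k = 2, 2, 2, 2, 2, 2, 2, 2, …
f·g: L₀ = L_f ⊗_s L_g, ord ≤ 1·1.
L = (2 + x) + (-1 - x + 2·x^2)·Dx  (order 1).
h: a_k = -2, -4, -3, -4, -11/4, -9/2, -15/8, -6, …
ICs: h(0) = -2.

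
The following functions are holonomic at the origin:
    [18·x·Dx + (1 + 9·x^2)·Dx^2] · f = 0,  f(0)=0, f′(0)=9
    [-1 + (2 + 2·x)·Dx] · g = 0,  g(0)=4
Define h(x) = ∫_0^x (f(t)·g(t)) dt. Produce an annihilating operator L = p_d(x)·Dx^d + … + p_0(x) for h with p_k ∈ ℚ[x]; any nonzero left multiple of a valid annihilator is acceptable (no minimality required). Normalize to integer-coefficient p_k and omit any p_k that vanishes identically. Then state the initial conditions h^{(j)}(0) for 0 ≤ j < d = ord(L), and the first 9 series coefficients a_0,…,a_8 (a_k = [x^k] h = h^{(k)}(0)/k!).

f: a_k = 0, 9, 0, -27, 0, 729/5, 0, -6561/7, 0, …
g: a_k = 4, 2, -1/2, 1/4, -5/32, 7/64, -21/256, 33/512, -429/8192, …
Product ⇒ symmetric product L₀, ord ≤ 2.
∫: right-multiply L₀ by Dx.
L = (3 - 36·x - 9·x^2)·Dx + (-4 + 68·x + 108·x^2 + 36·x^3)·Dx^2 + (4 + 8·x + 40·x^2 + 72·x^3 + 36·x^4)·Dx^3  (order 3).
h: a_k = 0, 0, 18, 6, -225/8, -207/20, 31749/320, 91467/2240, -34214319/71680, …
ICs: h(0) = 0, h′(0) = 0, h′′(0) = 36.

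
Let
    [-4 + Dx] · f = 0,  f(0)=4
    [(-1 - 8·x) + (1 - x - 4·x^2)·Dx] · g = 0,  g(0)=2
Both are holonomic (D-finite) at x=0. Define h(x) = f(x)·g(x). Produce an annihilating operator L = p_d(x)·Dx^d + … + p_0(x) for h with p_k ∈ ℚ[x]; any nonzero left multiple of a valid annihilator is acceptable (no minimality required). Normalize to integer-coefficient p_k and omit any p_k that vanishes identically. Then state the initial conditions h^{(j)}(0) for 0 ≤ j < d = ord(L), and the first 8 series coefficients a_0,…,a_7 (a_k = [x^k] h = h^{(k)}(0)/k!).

L = (5 + 4·x - 16·x^2) + (-1 + x + 4·x^2)·Dx  (order 1).
h: a_k = 8, 40, 136, 1144/3, 3032/3, 39064/15, 60232/9, 5397688/315, …
ICs: h(0) = 8.

f: a_k = 4, 16, 32, 128/3, 128/3, 512/15, 1024/45, 4096/315, …
g: a_k = 2, 2, 10, 18, 58, 130, 362, 882, …
Sym-product of L_f,L_g gives L₀ (≤ ord 1).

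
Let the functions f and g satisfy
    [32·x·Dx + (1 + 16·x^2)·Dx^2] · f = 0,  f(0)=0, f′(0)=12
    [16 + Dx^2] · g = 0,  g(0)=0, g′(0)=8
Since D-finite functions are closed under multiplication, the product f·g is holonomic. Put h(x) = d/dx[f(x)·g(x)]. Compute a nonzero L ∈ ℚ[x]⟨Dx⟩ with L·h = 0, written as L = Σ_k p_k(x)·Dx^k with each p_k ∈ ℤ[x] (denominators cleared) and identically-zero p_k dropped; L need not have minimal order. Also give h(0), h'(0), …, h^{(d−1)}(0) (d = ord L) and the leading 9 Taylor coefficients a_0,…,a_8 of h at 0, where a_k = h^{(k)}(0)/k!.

f: a_k = 0, 12, 0, -64, 0, 3072/5, 0, -49152/7, 0, …
g: a_k = 0, 8, 0, -64/3, 0, 256/15, 0, -2048/315, 0, …
Product ⇒ symmetric product L₀, ord ≤ 4.
Derive L from L₀ (diff closure).
L = (14080 + 602112·x^2 + 15106048·x^4 + 50331648·x^6 + 100663296·x^8 + 268435456·x^10 + 2147483648·x^12) + (8704·x + 581632·x^3 + 9175040·x^5 + 41943040·x^7 + 167772160·x^9 + 536870912·x^11)·Dx + (960 + 43520·x^2 + 1093632·x^4 + 4849664·x^6 + 16777216·x^8 + 67108864·x^10 + 268435456·x^12)·Dx^2 + (544·x + 36352·x^3 + 573440·x^5 + 2621440·x^7 + 10485760·x^9 + 33554432·x^11)·Dx^3 + (5 + 368·x^2 + 9344·x^4 + 106496·x^6 + 655360·x^8 + 3145728·x^10 + 8388608·x^12)·Dx^4  (order 4).
h: a_k = 0, 192, 0, -3072, 0, 38912, 0, -2818048/5, 0, …
ICs: h(0) = 0, h′(0) = 192, h′′(0) = 0, h′′′(0) = -18432.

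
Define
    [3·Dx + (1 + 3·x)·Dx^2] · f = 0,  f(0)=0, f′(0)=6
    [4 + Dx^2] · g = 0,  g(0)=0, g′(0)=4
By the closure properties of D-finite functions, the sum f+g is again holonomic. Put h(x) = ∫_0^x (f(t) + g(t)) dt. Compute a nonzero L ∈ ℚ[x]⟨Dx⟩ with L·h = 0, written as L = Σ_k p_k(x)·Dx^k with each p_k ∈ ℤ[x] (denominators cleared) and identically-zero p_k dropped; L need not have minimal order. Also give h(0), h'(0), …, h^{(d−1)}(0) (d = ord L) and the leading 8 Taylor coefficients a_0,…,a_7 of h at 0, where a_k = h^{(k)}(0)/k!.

L = (348 + 144·x + 216·x^2)·Dx^2 + (44 + 180·x + 216·x^2 + 216·x^3)·Dx^3 + (87 + 36·x + 54·x^2)·Dx^4 + (11 + 45·x + 54·x^2 + 54·x^3)·Dx^5  (order 5).
h: a_k = 0, 0, 5, -3, 23/6, -81/10, 733/45, -243/7, …
ICs: h(0) = 0, h′(0) = 0, h′′(0) = 10, h′′′(0) = -18, h′′′′(0) = 92.

f: a_k = 0, 6, -9, 18, -81/2, 486/5, -243, 4374/7, …
g: a_k = 0, 4, 0, -8/3, 0, 8/15, 0, -16/315, …
f+g: L₀ = lclm(L_f,L_g), ord ≤ 2+2.
h=∫h₀ ⇒ L = L₀·Dx.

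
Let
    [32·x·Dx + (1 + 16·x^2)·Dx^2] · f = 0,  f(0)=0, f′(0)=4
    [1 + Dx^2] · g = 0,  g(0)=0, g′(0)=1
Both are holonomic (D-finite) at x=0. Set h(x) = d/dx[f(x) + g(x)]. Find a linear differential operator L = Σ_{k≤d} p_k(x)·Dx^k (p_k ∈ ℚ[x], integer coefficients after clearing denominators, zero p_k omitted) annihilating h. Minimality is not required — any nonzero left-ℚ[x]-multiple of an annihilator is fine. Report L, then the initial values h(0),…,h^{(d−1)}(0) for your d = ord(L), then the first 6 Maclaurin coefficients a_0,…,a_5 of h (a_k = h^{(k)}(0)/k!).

L = (-6112·x + 99328·x^3 + 8192·x^5) + (-31 + 1072·x^2 + 25344·x^4 + 4096·x^6)·Dx + (-6112·x + 99328·x^3 + 8192·x^5)·Dx^2 + (-31 + 1072·x^2 + 25344·x^4 + 4096·x^6)·Dx^3  (order 3).
h: a_k = 5, 0, -129/2, 0, 24577/24, 0, …
ICs: h(0) = 5, h′(0) = 0, h′′(0) = -129.

f: a_k = 0, 4, 0, -64/3, 0, 1024/5, …
g: a_k = 0, 1, 0, -1/6, 0, 1/120, …
L₀ := lclm(L_f,L_g); ord L₀ ≤ 2+2.
Derive L from L₀ (diff closure).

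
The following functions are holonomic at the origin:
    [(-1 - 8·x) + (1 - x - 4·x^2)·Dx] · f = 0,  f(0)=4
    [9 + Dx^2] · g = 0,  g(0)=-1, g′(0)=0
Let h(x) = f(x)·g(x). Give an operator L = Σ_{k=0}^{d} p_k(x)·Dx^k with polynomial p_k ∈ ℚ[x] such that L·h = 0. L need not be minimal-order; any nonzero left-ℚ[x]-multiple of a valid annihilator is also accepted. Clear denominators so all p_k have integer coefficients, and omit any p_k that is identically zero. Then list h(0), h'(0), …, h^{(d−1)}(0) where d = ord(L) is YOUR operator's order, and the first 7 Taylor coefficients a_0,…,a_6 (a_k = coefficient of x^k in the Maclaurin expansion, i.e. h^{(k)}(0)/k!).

L = (-1 + 9·x + 36·x^2) + (2 + 16·x)·Dx + (-1 + x + 4·x^2)·Dx^2  (order 2).
h: a_k = -4, -4, -2, -18, -79/2, -223/2, -5309/20, …
ICs: h(0) = -4, h′(0) = -4.

f: a_k = 4, 4, 20, 36, 116, 260, 724, …
g: a_k = -1, 0, 9/2, 0, -27/8, 0, 81/80, …
Sym-product of L_f,L_g gives L₀ (≤ ord 2).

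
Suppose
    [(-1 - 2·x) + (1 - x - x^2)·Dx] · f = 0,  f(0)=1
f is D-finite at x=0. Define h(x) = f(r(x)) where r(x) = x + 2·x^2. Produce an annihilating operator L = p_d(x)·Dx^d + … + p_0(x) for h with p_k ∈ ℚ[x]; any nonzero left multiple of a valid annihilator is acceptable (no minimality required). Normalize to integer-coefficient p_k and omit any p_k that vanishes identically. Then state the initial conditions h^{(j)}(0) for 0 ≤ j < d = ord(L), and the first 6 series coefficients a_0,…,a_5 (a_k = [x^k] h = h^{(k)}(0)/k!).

f: a_k = 1, 1, 2, 3, 5, 8, …
Substitute x→r, Dx→(1/r')Dx; clear ⇒ L₀.
L = (1 + 6·x + 12·x^2 + 16·x^3) + (-1 + x + 3·x^2 + 4·x^3 + 4·x^4)·Dx  (order 1).
h: a_k = 1, 1, 4, 11, 31, 84, …
ICs: h(0) = 1.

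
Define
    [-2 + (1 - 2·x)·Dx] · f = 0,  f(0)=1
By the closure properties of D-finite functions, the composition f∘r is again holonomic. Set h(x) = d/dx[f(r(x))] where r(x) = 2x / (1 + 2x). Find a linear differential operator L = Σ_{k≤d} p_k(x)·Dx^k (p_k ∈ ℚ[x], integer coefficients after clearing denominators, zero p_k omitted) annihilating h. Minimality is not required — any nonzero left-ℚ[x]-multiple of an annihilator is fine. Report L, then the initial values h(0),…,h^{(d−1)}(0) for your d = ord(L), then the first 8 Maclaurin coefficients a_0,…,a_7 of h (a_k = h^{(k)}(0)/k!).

L = 4 + (-1 + 2·x)·Dx  (order 1).
h: a_k = 4, 16, 48, 128, 320, 768, 1792, 4096, …
ICs: h(0) = 4.

f: a_k = 1, 2, 4, 8, 16, 32, 64, 128, …
Change of var in L_f (x↦r) gives L₀.
h=h₀': d/dx-closure on L₀ ⇒ L.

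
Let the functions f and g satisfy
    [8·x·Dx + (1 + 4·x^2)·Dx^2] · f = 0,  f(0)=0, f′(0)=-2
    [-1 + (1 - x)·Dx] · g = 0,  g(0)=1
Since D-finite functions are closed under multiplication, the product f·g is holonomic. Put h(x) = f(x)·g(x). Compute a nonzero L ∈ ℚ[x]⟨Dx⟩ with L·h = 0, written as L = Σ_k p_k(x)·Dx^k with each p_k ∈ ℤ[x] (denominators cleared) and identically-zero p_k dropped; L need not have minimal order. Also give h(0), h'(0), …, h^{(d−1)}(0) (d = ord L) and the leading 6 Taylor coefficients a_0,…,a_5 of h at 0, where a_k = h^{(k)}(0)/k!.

L = 8·x + (2 - 8·x + 16·x^2)·Dx + (-1 + x - 4·x^2 + 4·x^3)·Dx^2  (order 2).
h: a_k = 0, -2, -2, 2/3, 2/3, -86/15, …
ICs: h(0) = 0, h′(0) = -2.

f: a_k = 0, -2, 0, 8/3, 0, -32/5, …
g: a_k = 1, 1, 1, 1, 1, 1, …
Sym-product of L_f,L_g gives L₀ (≤ ord 2).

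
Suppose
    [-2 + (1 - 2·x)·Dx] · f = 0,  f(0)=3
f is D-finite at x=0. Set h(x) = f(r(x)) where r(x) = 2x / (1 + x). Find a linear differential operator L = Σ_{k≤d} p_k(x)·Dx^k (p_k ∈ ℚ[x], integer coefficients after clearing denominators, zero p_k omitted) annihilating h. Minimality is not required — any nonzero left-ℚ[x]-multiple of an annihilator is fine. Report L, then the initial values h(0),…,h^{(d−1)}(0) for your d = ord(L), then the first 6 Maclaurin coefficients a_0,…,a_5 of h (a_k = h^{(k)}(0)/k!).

f: a_k = 3, 6, 12, 24, 48, 96, …
f∘r: x↦r, Dx↦Dx/r' in L_f ⇒ L₀.
L = 4 + (-1 + 2·x + 3·x^2)·Dx  (order 1).
h: a_k = 3, 12, 36, 108, 324, 972, …
ICs: h(0) = 3.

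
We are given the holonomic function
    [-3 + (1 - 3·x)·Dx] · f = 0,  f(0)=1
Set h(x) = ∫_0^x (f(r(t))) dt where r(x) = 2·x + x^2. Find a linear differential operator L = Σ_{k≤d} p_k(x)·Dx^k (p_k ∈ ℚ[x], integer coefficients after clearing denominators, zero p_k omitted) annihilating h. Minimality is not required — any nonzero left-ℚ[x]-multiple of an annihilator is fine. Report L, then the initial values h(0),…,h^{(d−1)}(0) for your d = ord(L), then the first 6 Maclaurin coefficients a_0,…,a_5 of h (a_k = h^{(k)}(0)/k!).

f: a_k = 1, 3, 9, 27, 81, 243, …
h₀=f(r): pull back L_f along r ⇒ L₀.
∫: right-multiply L₀ by Dx.
L = (6 + 6·x)·Dx + (-1 + 6·x + 3·x^2)·Dx^2  (order 2).
h: a_k = 0, 1, 3, 13, 63, 1629/5, …
ICs: h(0) = 0, h′(0) = 1.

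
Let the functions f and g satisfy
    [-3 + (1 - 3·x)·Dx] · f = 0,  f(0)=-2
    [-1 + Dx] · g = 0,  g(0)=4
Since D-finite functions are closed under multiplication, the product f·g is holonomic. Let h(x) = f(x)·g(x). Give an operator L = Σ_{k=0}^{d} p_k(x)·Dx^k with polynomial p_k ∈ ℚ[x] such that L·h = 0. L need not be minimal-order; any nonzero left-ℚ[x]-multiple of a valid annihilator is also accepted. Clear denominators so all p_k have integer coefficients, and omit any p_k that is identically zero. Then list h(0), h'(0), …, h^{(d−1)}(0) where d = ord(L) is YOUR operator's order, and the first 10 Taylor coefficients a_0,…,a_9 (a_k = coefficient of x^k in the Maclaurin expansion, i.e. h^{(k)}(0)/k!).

L = (4 - 3·x) + (-1 + 3·x)·Dx  (order 1).
h: a_k = -8, -32, -100, -904/3, -2713/3, -40696/15, -732529/90, -1538311/63, -369194641/5040, -2492063827/11340, …
ICs: h(0) = -8.

f: a_k = -2, -6, -18, -54, -162, -486, -1458, -4374, -13122, -39366, …
g: a_k = 4, 4, 2, 2/3, 1/6, 1/30, 1/180, 1/1260, 1/10080, 1/90720, …
L₀ := L_f ⊗_s L_g (sym. prod.), ord ≤ 1.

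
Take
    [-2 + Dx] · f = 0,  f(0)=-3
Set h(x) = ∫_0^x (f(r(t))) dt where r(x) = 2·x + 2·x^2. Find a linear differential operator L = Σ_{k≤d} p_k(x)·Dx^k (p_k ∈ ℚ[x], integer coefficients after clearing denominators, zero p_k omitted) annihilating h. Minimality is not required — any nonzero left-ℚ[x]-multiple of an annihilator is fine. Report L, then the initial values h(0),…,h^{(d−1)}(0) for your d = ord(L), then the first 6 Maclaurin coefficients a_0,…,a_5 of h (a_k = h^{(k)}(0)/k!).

L = (-4 - 8·x)·Dx + Dx^2  (order 2).
h: a_k = 0, -3, -6, -12, -20, -152/5, …
ICs: h(0) = 0, h′(0) = -3.

f: a_k = -3, -6, -6, -4, -2, -4/5, …
L₀ from L_f via x↦r, Dx↦r'^{-1}Dx.
∫: right-multiply L₀ by Dx.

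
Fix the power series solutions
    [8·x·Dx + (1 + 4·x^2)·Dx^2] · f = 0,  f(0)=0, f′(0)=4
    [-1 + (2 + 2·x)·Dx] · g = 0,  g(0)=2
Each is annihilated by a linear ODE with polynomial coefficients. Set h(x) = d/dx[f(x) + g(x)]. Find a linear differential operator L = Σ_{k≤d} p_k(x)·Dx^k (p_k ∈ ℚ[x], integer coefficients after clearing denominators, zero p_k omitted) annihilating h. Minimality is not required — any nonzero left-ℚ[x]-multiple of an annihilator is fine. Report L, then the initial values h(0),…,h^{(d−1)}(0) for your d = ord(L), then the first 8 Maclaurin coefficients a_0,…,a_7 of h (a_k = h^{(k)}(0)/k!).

f: a_k = 0, 4, 0, -16/3, 0, 64/5, 0, -256/7, …
g: a_k = 2, 1, -1/4, 1/8, -5/64, 7/128, -21/512, 33/1024, …
h₀=f+g: left-lcm gives L₀, ord ≤ 3.
h₀' ⇒ L via d/dx closure of L₀.
L = (-16 - 40·x + 192·x^2 + 96·x^3) + (-35 - 64·x + 328·x^2 + 768·x^3 + 336·x^4)·Dx + (-2 + 30·x + 48·x^2 + 144·x^3 + 224·x^4 + 96·x^5)·Dx^2  (order 2).
h: a_k = 5, -1/2, -125/8, -5/16, 8227/128, -63/256, -261913/1024, -429/2048, …
ICs: h(0) = 5, h′(0) = -1/2.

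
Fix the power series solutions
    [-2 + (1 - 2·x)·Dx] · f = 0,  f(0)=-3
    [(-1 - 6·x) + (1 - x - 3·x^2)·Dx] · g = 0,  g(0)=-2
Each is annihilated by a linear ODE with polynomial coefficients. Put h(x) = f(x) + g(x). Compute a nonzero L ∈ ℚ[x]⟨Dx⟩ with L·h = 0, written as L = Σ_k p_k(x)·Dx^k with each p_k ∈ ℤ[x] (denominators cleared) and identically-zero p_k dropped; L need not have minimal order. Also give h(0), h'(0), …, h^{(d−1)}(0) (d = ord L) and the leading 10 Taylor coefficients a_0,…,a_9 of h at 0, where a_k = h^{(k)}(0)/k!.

f: a_k = -3, -6, -12, -24, -48, -96, -192, -384, -768, -1536, …
g: a_k = -2, -2, -8, -14, -38, -80, -194, -434, -1016, -2318, …
f+g: L₀ = lclm(L_f,L_g), ord ≤ 1+1.
L = (8 - 36·x + 108·x^2 - 72·x^3) + (-2·x - 54·x^2 + 192·x^3 - 144·x^4)·Dx + (-1 + 9·x - 23·x^2 + 6·x^3 + 42·x^4 - 36·x^5)·Dx^2  (order 2).
h: a_k = -5, -8, -20, -38, -86, -176, -386, -818, -1784, -3854, …
ICs: h(0) = -5, h′(0) = -8.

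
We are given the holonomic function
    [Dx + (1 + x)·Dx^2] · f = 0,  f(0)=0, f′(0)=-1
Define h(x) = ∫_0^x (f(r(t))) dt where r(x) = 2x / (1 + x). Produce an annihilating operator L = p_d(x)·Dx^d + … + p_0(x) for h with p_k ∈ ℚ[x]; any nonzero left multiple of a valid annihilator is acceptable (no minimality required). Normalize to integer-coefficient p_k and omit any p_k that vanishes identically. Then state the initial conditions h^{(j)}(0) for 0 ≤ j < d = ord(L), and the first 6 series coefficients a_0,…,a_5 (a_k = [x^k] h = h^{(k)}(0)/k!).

f: a_k = 0, -1, 1/2, -1/3, 1/4, -1/5, …
h₀=f(r): pull back L_f along r ⇒ L₀.
∫: right-multiply L₀ by Dx.
L = (4 + 6·x)·Dx^2 + (1 + 4·x + 3·x^2)·Dx^3  (order 3).
h: a_k = 0, 0, -1, 4/3, -13/6, 4, …
ICs: h(0) = 0, h′(0) = 0, h′′(0) = -2.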